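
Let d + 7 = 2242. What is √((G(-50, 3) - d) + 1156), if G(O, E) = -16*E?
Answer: 7*I*√23 ≈ 33.571*I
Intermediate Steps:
d = 2235 (d = -7 + 2242 = 2235)
√((G(-50, 3) - d) + 1156) = √((-16*3 - 1*2235) + 1156) = √((-48 - 2235) + 1156) = √(-2283 + 1156) = √(-1127) = 7*I*√23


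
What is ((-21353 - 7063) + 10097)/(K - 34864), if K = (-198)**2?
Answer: -2617/620 ≈ -4.2210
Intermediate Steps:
K = 39204
((-21353 - 7063) + 10097)/(K - 34864) = ((-21353 - 7063) + 10097)/(39204 - 34864) = (-28416 + 10097)/4340 = -18319*1/4340 = -2617/620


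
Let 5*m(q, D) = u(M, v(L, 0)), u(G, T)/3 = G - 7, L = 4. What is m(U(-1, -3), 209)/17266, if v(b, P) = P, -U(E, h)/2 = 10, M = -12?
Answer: -57/86330 ≈ -0.00066026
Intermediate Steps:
U(E, h) = -20 (U(E, h) = -2*10 = -20)
u(G, T) = -21 + 3*G (u(G, T) = 3*(G - 7) = 3*(-7 + G) = -21 + 3*G)
m(q, D) = -57/5 (m(q, D) = (-21 + 3*(-12))/5 = (-21 - 36)/5 = (1/5)*(-57) = -57/5)
m(U(-1, -3), 209)/17266 = -57/5/17266 = -57/5*1/17266 = -57/86330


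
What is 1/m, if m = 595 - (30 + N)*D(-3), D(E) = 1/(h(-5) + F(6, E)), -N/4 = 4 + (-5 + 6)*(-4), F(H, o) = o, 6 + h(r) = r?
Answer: 7/4180 ≈ 0.0016746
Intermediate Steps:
h(r) = -6 + r
N = 0 (N = -4*(4 + (-5 + 6)*(-4)) = -4*(4 + 1*(-4)) = -4*(4 - 4) = -4*0 = 0)
D(E) = 1/(-11 + E) (D(E) = 1/((-6 - 5) + E) = 1/(-11 + E))
m = 4180/7 (m = 595 - (30 + 0)/(-11 - 3) = 595 - 30/(-14) = 595 - 30*(-1)/14 = 595 - 1*(-15/7) = 595 + 15/7 = 4180/7 ≈ 597.14)
1/m = 1/(4180/7) = 7/4180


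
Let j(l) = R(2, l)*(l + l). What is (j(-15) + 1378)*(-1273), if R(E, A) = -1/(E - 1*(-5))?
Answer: -12317548/7 ≈ -1.7597e+6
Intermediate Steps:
R(E, A) = -1/(5 + E) (R(E, A) = -1/(E + 5) = -1/(5 + E))
j(l) = -2*l/7 (j(l) = (-1/(5 + 2))*(l + l) = (-1/7)*(2*l) = (-1*⅐)*(2*l) = -2*l/7)
(j(-15) + 1378)*(-1273) = (-2/7*(-15) + 1378)*(-1273) = (30/7 + 1378)*(-1273) = (9676/7)*(-1273) = -12317548/7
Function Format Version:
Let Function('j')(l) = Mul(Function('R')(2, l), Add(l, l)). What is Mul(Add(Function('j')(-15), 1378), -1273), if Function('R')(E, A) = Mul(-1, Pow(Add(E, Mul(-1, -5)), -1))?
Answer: Rational(-12317548, 7) ≈ -1.7597e+6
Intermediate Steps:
Function('R')(E, A) = Mul(-1, Pow(Add(5, E), -1)) (Function('R')(E, A) = Mul(-1, Pow(Add(E, 5), -1)) = Mul(-1, Pow(Add(5, E), -1)))
Function('j')(l) = Mul(Rational(-2, 7), l) (Function('j')(l) = Mul(Mul(-1, Pow(Add(5, 2), -1)), Add(l, l)) = Mul(Mul(-1, Pow(7, -1)), Mul(2, l)) = Mul(Mul(-1, Rational(1, 7)), Mul(2, l)) = Mul(Rational(-1, 7), Mul(2, l)) = Mul(Rational(-2, 7), l))
Mul(Add(Function('j')(-15), 1378), -1273) = Mul(Add(Mul(Rational(-2, 7), -15), 1378), -1273) = Mul(Add(Rational(30, 7), 1378), -1273) = Mul(Rational(9676, 7), -1273) = Rational(-12317548, 7)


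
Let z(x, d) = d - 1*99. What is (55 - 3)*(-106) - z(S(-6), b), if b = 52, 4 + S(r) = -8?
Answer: -5465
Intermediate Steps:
S(r) = -12 (S(r) = -4 - 8 = -12)
z(x, d) = -99 + d (z(x, d) = d - 99 = -99 + d)
(55 - 3)*(-106) - z(S(-6), b) = (55 - 3)*(-106) - (-99 + 52) = 52*(-106) - 1*(-47) = -5512 + 47 = -5465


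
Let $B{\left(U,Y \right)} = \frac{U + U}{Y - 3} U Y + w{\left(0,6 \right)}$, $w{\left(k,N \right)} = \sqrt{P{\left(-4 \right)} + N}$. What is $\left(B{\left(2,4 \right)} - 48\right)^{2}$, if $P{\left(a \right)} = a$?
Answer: $\left(16 - \sqrt{2}\right)^{2} \approx 212.75$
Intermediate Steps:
$w{\left(k,N \right)} = \sqrt{-4 + N}$
$B{\left(U,Y \right)} = \sqrt{2} + \frac{2 Y U^{2}}{-3 + Y}$ ($B{\left(U,Y \right)} = \frac{U + U}{Y - 3} U Y + \sqrt{-4 + 6} = \frac{2 U}{-3 + Y} U Y + \sqrt{2} = \frac{2 U^{2}}{-3 + Y} Y + \sqrt{2} = \frac{2 Y U^{2}}{-3 + Y} + \sqrt{2} = \sqrt{2} + \frac{2 Y U^{2}}{-3 + Y}$)
$\left(B{\left(2,4 \right)} - 48\right)^{2} = \left(\frac{- 3 \sqrt{2} + 4 \sqrt{2} + 2 \cdot 4 \cdot 2^{2}}{-3 + 4} - 48\right)^{2} = \left(\frac{- 3 \sqrt{2} + 4 \sqrt{2} + 2 \cdot 4 \cdot 4}{1} - 48\right)^{2} = \left(1 \left(- 3 \sqrt{2} + 4 \sqrt{2} + 32\right) - 48\right)^{2} = \left(1 \left(32 + \sqrt{2}\right) - 48\right)^{2} = \left(\left(32 + \sqrt{2}\right) - 48\right)^{2} = \left(-16 + \sqrt{2}\right)^{2}$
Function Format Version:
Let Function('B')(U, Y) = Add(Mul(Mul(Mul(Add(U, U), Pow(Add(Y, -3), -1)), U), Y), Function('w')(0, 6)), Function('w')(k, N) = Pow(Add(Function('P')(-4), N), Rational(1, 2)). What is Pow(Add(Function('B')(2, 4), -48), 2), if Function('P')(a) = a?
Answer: Pow(Add(16, Mul(-1, Pow(2, Rational(1, 2)))), 2) ≈ 212.75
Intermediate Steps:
Function('w')(k, N) = Pow(Add(-4, N), Rational(1, 2))
Function('B')(U, Y) = Add(Pow(2, Rational(1, 2)), Mul(2, Y, Pow(U, 2), Pow(Add(-3, Y), -1))) (Function('B')(U, Y) = Add(Mul(Mul(Mul(Add(U, U), Pow(Add(Y, -3), -1)), U), Y), Pow(Add(-4, 6), Rational(1, 2))) = Add(Mul(Mul(Mul(Mul(2, U), Pow(Add(-3, Y), -1)), U), Y), Pow(2, Rational(1, 2))) = Add(Mul(Mul(Mul(2, U, Pow(Add(-3, Y), -1)), U), Y), Pow(2, Rational(1, 2))) = Add(Mul(Mul(2, Pow(U, 2), Pow(Add(-3, Y), -1)), Y), Pow(2, Rational(1, 2))) = Add(Mul(2, Y, Pow(U, 2), Pow(Add(-3, Y), -1)), Pow(2, Rational(1, 2))) = Add(Pow(2, Rational(1, 2)), Mul(2, Y, Pow(U, 2), Pow(Add(-3, Y), -1))))
Pow(Add(Function('B')(2, 4), -48), 2) = Pow(Add(Mul(Pow(Add(-3, 4), -1), Add(Mul(-3, Pow(2, Rational(1, 2))), Mul(4, Pow(2, Rational(1, 2))), Mul(2, 4, Pow(2, 2)))), -48), 2) = Pow(Add(Mul(Pow(1, -1), Add(Mul(-3, Pow(2, Rational(1, 2))), Mul(4, Pow(2, Rational(1, 2))), Mul(2, 4, 4))), -48), 2) = Pow(Add(Mul(1, Add(Mul(-3, Pow(2, Rational(1, 2))), Mul(4, Pow(2, Rational(1, 2))), 32)), -48), 2) = Pow(Add(Mul(1, Add(32, Pow(2, Rational(1, 2)))), -48), 2) = Pow(Add(Add(32, Pow(2, Rational(1, 2))), -48), 2) = Pow(Add(-16, Pow(2, Rational(1, 2))), 2)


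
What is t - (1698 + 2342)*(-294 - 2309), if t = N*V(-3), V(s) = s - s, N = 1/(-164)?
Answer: 10516120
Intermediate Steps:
N = -1/164 ≈ -0.0060976
V(s) = 0
t = 0 (t = -1/164*0 = 0)
t - (1698 + 2342)*(-294 - 2309) = 0 - (1698 + 2342)*(-294 - 2309) = 0 - 4040*(-2603) = 0 - 1*(-10516120) = 0 + 10516120 = 10516120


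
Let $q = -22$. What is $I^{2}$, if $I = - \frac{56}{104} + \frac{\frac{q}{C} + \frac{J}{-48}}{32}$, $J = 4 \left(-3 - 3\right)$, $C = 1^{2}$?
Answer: $\frac{1014049}{692224} \approx 1.4649$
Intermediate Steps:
$C = 1$
$J = -24$ ($J = 4 \left(-6\right) = -24$)
$I = - \frac{1007}{832}$ ($I = - \frac{56}{104} + \frac{- \frac{22}{1} - \frac{24}{-48}}{32} = \left(-56\right) \frac{1}{104} + \left(\left(-22\right) 1 - - \frac{1}{2}\right) \frac{1}{32} = - \frac{7}{13} + \left(-22 + \frac{1}{2}\right) \frac{1}{32} = - \frac{7}{13} - \frac{43}{64} = - \frac{1007}{832} \approx -1.2103$)
$I^{2} = \left(- \frac{1007}{832}\right)^{2} = \frac{1014049}{692224}$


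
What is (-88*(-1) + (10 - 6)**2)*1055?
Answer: 109720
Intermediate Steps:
(-88*(-1) + (10 - 6)**2)*1055 = (88 + 4**2)*1055 = (88 + 16)*1055 = 104*1055 = 109720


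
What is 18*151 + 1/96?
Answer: 260929/96 ≈ 2718.0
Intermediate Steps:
18*151 + 1/96 = 2718 + 1/96 = 260929/96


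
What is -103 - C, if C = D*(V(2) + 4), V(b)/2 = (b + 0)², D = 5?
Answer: -163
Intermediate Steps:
V(b) = 2*b² (V(b) = 2*(b + 0)² = 2*b²)
C = 60 (C = 5*(2*2² + 4) = 5*(2*4 + 4) = 5*(8 + 4) = 5*12 = 60)
-103 - C = -103 - 1*60 = -103 - 60 = -163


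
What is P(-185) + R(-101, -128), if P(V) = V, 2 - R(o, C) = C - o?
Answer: -156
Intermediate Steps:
R(o, C) = 2 + o - C (R(o, C) = 2 - (C - o) = 2 + (o - C) = 2 + o - C)
P(-185) + R(-101, -128) = -185 + (2 - 101 - 1*(-128)) = -185 + (2 - 101 + 128) = -185 + 29 = -156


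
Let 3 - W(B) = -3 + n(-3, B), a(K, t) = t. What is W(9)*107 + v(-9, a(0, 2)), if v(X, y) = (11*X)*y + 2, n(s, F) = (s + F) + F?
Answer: -1159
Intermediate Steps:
n(s, F) = s + 2*F (n(s, F) = (F + s) + F = s + 2*F)
v(X, y) = 2 + 11*X*y (v(X, y) = 11*X*y + 2 = 2 + 11*X*y)
W(B) = 9 - 2*B (W(B) = 3 - (-3 + (-3 + 2*B)) = 3 - (-6 + 2*B) = 3 + (6 - 2*B) = 9 - 2*B)
W(9)*107 + v(-9, a(0, 2)) = (9 - 2*9)*107 + (2 + 11*(-9)*2) = (9 - 18)*107 + (2 - 198) = -9*107 - 196 = -963 - 196 = -1159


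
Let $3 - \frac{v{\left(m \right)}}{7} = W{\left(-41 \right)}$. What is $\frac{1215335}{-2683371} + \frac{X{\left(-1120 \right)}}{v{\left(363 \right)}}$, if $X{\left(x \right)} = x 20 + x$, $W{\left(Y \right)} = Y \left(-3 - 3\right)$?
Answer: $\frac{968977795}{72451017} \approx 13.374$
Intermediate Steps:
$W{\left(Y \right)} = - 6 Y$ ($W{\left(Y \right)} = Y \left(-6\right) = - 6 Y$)
$v{\left(m \right)} = -1701$ ($v{\left(m \right)} = 21 - 7 \left(\left(-6\right) \left(-41\right)\right) = 21 - 1722 = -1701$)
$X{\left(x \right)} = 21 x$ ($X{\left(x \right)} = 20 x + x = 21 x$)
$\frac{1215335}{-2683371} + \frac{X{\left(-1120 \right)}}{v{\left(363 \right)}} = \frac{1215335}{-2683371} + \frac{21 \left(-1120\right)}{-1701} = 1215335 \left(- \frac{1}{2683371}\right) - - \frac{1120}{81} = - \frac{1215335}{2683371} + \frac{1120}{81} = \frac{968977795}{72451017}$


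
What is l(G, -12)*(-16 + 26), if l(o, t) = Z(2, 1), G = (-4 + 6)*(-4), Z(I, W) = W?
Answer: 10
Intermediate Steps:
G = -8 (G = 2*(-4) = -8)
l(o, t) = 1
l(G, -12)*(-16 + 26) = 1*(-16 + 26) = 1*10 = 10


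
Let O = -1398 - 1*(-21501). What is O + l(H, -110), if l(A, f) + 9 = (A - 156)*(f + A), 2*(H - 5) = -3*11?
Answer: 161781/4 ≈ 40445.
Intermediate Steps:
H = -23/2 (H = 5 + (-3*11)/2 = 5 + (½)*(-33) = 5 - 33/2 = -23/2 ≈ -11.500)
l(A, f) = -9 + (-156 + A)*(A + f) (l(A, f) = -9 + (A - 156)*(f + A) = -9 + (-156 + A)*(A + f))
O = 20103 (O = -1398 + 21501 = 20103)
O + l(H, -110) = 20103 + (-9 + (-23/2)² - 156*(-23/2) - 156*(-110) - 23/2*(-110)) = 20103 + (-9 + 529/4 + 1794 + 17160 + 1265) = 20103 + 81369/4 = 161781/4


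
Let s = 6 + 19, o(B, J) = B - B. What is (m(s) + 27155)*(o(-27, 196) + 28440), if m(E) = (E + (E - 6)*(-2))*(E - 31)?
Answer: 774506520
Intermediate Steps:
o(B, J) = 0
s = 25
m(E) = (-31 + E)*(12 - E) (m(E) = (E + (-6 + E)*(-2))*(-31 + E) = (E + (12 - 2*E))*(-31 + E) = (12 - E)*(-31 + E) = (-31 + E)*(12 - E))
(m(s) + 27155)*(o(-27, 196) + 28440) = ((-372 - 1*25**2 + 43*25) + 27155)*(0 + 28440) = ((-372 - 1*625 + 1075) + 27155)*28440 = ((-372 - 625 + 1075) + 27155)*28440 = (78 + 27155)*28440 = 27233*28440 = 774506520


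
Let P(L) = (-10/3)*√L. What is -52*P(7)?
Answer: 520*√7/3 ≈ 458.60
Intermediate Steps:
P(L) = -10*√L/3 (P(L) = (-10*⅓)*√L = -10*√L/3)
-52*P(7) = -(-520)*√7/3 = 520*√7/3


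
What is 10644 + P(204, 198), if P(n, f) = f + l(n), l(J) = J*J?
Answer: 52458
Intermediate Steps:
l(J) = J**2
P(n, f) = f + n**2
10644 + P(204, 198) = 10644 + (198 + 204**2) = 10644 + (198 + 41616) = 10644 + 41814 = 52458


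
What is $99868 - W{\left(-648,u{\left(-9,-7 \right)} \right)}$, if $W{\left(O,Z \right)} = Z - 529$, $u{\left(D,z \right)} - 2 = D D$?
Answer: $100314$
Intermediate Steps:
$u{\left(D,z \right)} = 2 + D^{2}$ ($u{\left(D,z \right)} = 2 + D D = 2 + D^{2}$)
$W{\left(O,Z \right)} = -529 + Z$
$99868 - W{\left(-648,u{\left(-9,-7 \right)} \right)} = 99868 - \left(-529 + \left(2 + \left(-9\right)^{2}\right)\right) = 99868 - \left(-529 + \left(2 + 81\right)\right) = 99868 - \left(-529 + 83\right) = 99868 - -446 = 99868 + 446 = 100314$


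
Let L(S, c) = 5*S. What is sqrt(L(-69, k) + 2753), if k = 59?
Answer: 2*sqrt(602) ≈ 49.071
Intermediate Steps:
sqrt(L(-69, k) + 2753) = sqrt(5*(-69) + 2753) = sqrt(-345 + 2753) = sqrt(2408) = 2*sqrt(602)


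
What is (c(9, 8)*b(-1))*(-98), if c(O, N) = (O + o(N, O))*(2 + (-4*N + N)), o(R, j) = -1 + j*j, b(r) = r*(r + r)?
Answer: 383768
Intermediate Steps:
b(r) = 2*r**2 (b(r) = r*(2*r) = 2*r**2)
o(R, j) = -1 + j**2
c(O, N) = (2 - 3*N)*(-1 + O + O**2) (c(O, N) = (O + (-1 + O**2))*(2 + (-4*N + N)) = (-1 + O + O**2)*(2 - 3*N) = (2 - 3*N)*(-1 + O + O**2))
(c(9, 8)*b(-1))*(-98) = ((-2 + 2*9 + 2*9**2 - 3*8*9 - 3*8*(-1 + 9**2))*(2*(-1)**2))*(-98) = ((-2 + 18 + 2*81 - 216 - 3*8*(-1 + 81))*(2*1))*(-98) = ((-2 + 18 + 162 - 216 - 3*8*80)*2)*(-98) = ((-2 + 18 + 162 - 216 - 1920)*2)*(-98) = -1958*2*(-98) = -3916*(-98) = 383768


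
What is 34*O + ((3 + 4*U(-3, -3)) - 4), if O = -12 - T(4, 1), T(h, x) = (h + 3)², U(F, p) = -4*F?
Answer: -2027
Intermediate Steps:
T(h, x) = (3 + h)²
O = -61 (O = -12 - (3 + 4)² = -12 - 1*7² = -12 - 1*49 = -12 - 49 = -61)
34*O + ((3 + 4*U(-3, -3)) - 4) = 34*(-61) + ((3 + 4*(-4*(-3))) - 4) = -2074 + ((3 + 4*12) - 4) = -2074 + ((3 + 48) - 4) = -2074 + (51 - 4) = -2074 + 47 = -2027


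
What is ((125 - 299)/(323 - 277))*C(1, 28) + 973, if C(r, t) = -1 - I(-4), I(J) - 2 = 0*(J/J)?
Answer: 22640/23 ≈ 984.35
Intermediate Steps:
I(J) = 2 (I(J) = 2 + 0*(J/J) = 2 + 0*1 = 2 + 0 = 2)
C(r, t) = -3 (C(r, t) = -1 - 1*2 = -1 - 2 = -3)
((125 - 299)/(323 - 277))*C(1, 28) + 973 = ((125 - 299)/(323 - 277))*(-3) + 973 = -174/46*(-3) + 973 = -174*1/46*(-3) + 973 = -87/23*(-3) + 973 = 261/23 + 973 = 22640/23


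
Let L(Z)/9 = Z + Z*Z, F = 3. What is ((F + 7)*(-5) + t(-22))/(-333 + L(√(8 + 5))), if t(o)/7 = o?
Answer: 544/563 + 68*√13/1689 ≈ 1.1114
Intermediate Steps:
t(o) = 7*o
L(Z) = 9*Z + 9*Z² (L(Z) = 9*(Z + Z*Z) = 9*(Z + Z²) = 9*Z + 9*Z²)
((F + 7)*(-5) + t(-22))/(-333 + L(√(8 + 5))) = ((3 + 7)*(-5) + 7*(-22))/(-333 + 9*√(8 + 5)*(1 + √(8 + 5))) = (10*(-5) - 154)/(-333 + 9*√13*(1 + √13)) = (-50 - 154)/(-333 + 9*√13*(1 + √13)) = -204/(-333 + 9*√13*(1 + √13))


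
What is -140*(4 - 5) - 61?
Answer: 79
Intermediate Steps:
-140*(4 - 5) - 61 = -(-140) - 61 = -140*(-1) - 61 = 140 - 61 = 79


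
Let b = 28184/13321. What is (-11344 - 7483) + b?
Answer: -250766283/13321 ≈ -18825.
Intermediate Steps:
b = 28184/13321 (b = 28184*(1/13321) = 28184/13321 ≈ 2.1158)
(-11344 - 7483) + b = (-11344 - 7483) + 28184/13321 = -18827 + 28184/13321 = -250766283/13321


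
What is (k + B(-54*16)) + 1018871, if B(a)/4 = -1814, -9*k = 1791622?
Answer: 7312913/9 ≈ 8.1255e+5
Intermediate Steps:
k = -1791622/9 (k = -⅑*1791622 = -1791622/9 ≈ -1.9907e+5)
B(a) = -7256 (B(a) = 4*(-1814) = -7256)
(k + B(-54*16)) + 1018871 = (-1791622/9 - 7256) + 1018871 = -1856926/9 + 1018871 = 7312913/9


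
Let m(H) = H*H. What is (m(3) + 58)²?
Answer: 4489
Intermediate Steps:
m(H) = H²
(m(3) + 58)² = (3² + 58)² = (9 + 58)² = 67² = 4489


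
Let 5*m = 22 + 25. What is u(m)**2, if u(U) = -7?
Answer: 49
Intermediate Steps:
m = 47/5 (m = (22 + 25)/5 = (1/5)*47 = 47/5 ≈ 9.4000)
u(m)**2 = (-7)**2 = 49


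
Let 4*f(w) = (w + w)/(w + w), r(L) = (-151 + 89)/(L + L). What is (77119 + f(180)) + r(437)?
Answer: 134804325/1748 ≈ 77119.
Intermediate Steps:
r(L) = -31/L (r(L) = -62*1/(2*L) = -31/L)
f(w) = ¼ (f(w) = ((w + w)/(w + w))/4 = ((2*w)/((2*w)))/4 = ((2*w)*(1/(2*w)))/4 = (¼)*1 = ¼)
(77119 + f(180)) + r(437) = (77119 + ¼) - 31/437 = 308477/4 - 31*1/437 = 308477/4 - 31/437 = 134804325/1748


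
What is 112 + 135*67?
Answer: 9157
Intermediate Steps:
112 + 135*67 = 112 + 9045 = 9157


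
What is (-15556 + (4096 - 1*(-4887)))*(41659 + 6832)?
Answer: -318731343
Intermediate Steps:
(-15556 + (4096 - 1*(-4887)))*(41659 + 6832) = (-15556 + (4096 + 4887))*48491 = (-15556 + 8983)*48491 = -6573*48491 = -318731343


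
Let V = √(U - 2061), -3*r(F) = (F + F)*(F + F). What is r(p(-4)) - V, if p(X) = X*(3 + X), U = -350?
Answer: -64/3 - I*√2411 ≈ -21.333 - 49.102*I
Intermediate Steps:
r(F) = -4*F²/3 (r(F) = -(F + F)*(F + F)/3 = -2*F*2*F/3 = -4*F²/3)
V = I*√2411 (V = √(-350 - 2061) = √(-2411) = I*√2411 ≈ 49.102*I)
r(p(-4)) - V = -4*16*(3 - 4)²/3 - I*√2411 = -4*(-4*(-1))²/3 - I*√2411 = -4/3*4² - I*√2411 = -4/3*16 - I*√2411 = -64/3 - I*√2411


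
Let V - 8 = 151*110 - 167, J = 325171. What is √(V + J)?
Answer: 3*√37958 ≈ 584.48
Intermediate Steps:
V = 16451 (V = 8 + (151*110 - 167) = 8 + (16610 - 167) = 8 + 16443 = 16451)
√(V + J) = √(16451 + 325171) = √341622 = 3*√37958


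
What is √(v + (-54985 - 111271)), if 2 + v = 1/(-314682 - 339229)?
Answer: I*√71091853619287529/653911 ≈ 407.75*I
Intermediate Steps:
v = -1307823/653911 (v = -2 + 1/(-314682 - 339229) = -2 + 1/(-653911) = -2 - 1/653911 = -1307823/653911 ≈ -2.0000)
√(v + (-54985 - 111271)) = √(-1307823/653911 + (-54985 - 111271)) = √(-1307823/653911 - 166256) = √(-108717935039/653911) = I*√71091853619287529/653911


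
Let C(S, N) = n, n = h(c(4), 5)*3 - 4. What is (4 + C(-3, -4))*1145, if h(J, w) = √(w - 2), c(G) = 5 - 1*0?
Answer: 3435*√3 ≈ 5949.6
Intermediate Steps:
c(G) = 5 (c(G) = 5 + 0 = 5)
h(J, w) = √(-2 + w)
n = -4 + 3*√3 (n = √(-2 + 5)*3 - 4 = √3*3 - 4 = 3*√3 - 4 = -4 + 3*√3 ≈ 1.1962)
C(S, N) = -4 + 3*√3
(4 + C(-3, -4))*1145 = (4 + (-4 + 3*√3))*1145 = (3*√3)*1145 = 3435*√3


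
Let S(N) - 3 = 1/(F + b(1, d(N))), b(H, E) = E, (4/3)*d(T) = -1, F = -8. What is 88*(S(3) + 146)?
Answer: 458568/35 ≈ 13102.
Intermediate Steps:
d(T) = -3/4 (d(T) = (3/4)*(-1) = -3/4)
S(N) = 101/35 (S(N) = 3 + 1/(-8 - 3/4) = 3 + 1/(-35/4) = 3 - 4/35 = 101/35)
88*(S(3) + 146) = 88*(101/35 + 146) = 88*(5211/35) = 458568/35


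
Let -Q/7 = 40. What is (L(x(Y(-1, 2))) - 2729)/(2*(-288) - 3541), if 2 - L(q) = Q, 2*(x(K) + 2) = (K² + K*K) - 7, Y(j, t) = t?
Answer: 2447/4117 ≈ 0.59437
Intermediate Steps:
Q = -280 (Q = -7*40 = -280)
x(K) = -11/2 + K² (x(K) = -2 + ((K² + K*K) - 7)/2 = -2 + ((K² + K²) - 7)/2 = -2 + (2*K² - 7)/2 = -2 + (-7 + 2*K²)/2 = -2 + (-7/2 + K²) = -11/2 + K²)
L(q) = 282 (L(q) = 2 - 1*(-280) = 2 + 280 = 282)
(L(x(Y(-1, 2))) - 2729)/(2*(-288) - 3541) = (282 - 2729)/(2*(-288) - 3541) = -2447/(-576 - 3541) = -2447/(-4117) = -2447*(-1/4117) = 2447/4117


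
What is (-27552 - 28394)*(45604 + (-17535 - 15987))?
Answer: -675939572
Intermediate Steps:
(-27552 - 28394)*(45604 + (-17535 - 15987)) = -55946*(45604 - 33522) = -55946*12082 = -675939572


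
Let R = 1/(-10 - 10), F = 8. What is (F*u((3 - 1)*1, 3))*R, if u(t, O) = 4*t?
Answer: -16/5 ≈ -3.2000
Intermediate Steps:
R = -1/20 (R = 1/(-20) = -1/20 ≈ -0.050000)
(F*u((3 - 1)*1, 3))*R = (8*(4*((3 - 1)*1)))*(-1/20) = (8*(4*(2*1)))*(-1/20) = (8*(4*2))*(-1/20) = (8*8)*(-1/20) = 64*(-1/20) = -16/5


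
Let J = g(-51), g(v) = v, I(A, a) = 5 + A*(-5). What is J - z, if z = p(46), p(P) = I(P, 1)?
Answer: 174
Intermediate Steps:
I(A, a) = 5 - 5*A
p(P) = 5 - 5*P
z = -225 (z = 5 - 5*46 = 5 - 230 = -225)
J = -51
J - z = -51 - 1*(-225) = -51 + 225 = 174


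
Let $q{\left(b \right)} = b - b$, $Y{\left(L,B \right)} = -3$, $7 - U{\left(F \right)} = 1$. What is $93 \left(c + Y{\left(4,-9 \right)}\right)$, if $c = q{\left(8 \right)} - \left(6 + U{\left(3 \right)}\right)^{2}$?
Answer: $-13671$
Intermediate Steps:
$U{\left(F \right)} = 6$ ($U{\left(F \right)} = 7 - 1 = 6$)
$q{\left(b \right)} = 0$
$c = -144$ ($c = 0 - \left(6 + 6\right)^{2} = 0 - 12^{2} = 0 - 144 = -144$)
$93 \left(c + Y{\left(4,-9 \right)}\right) = 93 \left(-144 - 3\right) = 93 \left(-147\right) = -13671$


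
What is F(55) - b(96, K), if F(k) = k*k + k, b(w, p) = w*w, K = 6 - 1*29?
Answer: -6136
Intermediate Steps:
K = -23 (K = 6 - 29 = -23)
b(w, p) = w²
F(k) = k + k² (F(k) = k² + k = k + k²)
F(55) - b(96, K) = 55*(1 + 55) - 1*96² = 55*56 - 1*9216 = 3080 - 9216 = -6136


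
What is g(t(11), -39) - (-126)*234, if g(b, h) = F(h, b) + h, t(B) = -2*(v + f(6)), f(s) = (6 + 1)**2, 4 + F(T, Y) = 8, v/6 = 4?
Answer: 29449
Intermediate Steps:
v = 24 (v = 6*4 = 24)
F(T, Y) = 4 (F(T, Y) = -4 + 8 = 4)
f(s) = 49 (f(s) = 7**2 = 49)
t(B) = -146 (t(B) = -2*(24 + 49) = -2*73 = -146)
g(b, h) = 4 + h
g(t(11), -39) - (-126)*234 = (4 - 39) - (-126)*234 = -35 - 1*(-29484) = -35 + 29484 = 29449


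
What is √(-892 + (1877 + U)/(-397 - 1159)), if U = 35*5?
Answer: I*√135177889/389 ≈ 29.888*I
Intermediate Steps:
U = 175
√(-892 + (1877 + U)/(-397 - 1159)) = √(-892 + (1877 + 175)/(-397 - 1159)) = √(-892 + 2052/(-1556)) = √(-892 + 2052*(-1/1556)) = √(-892 - 513/389) = √(-347501/389) = I*√135177889/389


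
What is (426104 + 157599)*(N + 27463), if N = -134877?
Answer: -62697874042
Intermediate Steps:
(426104 + 157599)*(N + 27463) = (426104 + 157599)*(-134877 + 27463) = 583703*(-107414) = -62697874042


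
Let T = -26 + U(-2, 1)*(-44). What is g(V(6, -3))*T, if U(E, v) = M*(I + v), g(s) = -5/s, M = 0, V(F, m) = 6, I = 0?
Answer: 65/3 ≈ 21.667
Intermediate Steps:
U(E, v) = 0 (U(E, v) = 0*(0 + v) = 0*v = 0)
T = -26 (T = -26 + 0*(-44) = -26 + 0 = -26)
g(V(6, -3))*T = -5/6*(-26) = 65/3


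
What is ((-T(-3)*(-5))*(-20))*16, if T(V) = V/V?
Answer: -1600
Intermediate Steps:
T(V) = 1
((-T(-3)*(-5))*(-20))*16 = ((-1*1*(-5))*(-20))*16 = (-1*(-5)*(-20))*16 = (5*(-20))*16 = -100*16 = -1600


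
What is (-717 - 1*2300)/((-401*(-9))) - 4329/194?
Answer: -16208659/700146 ≈ -23.150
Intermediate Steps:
(-717 - 1*2300)/((-401*(-9))) - 4329/194 = (-717 - 2300)/3609 - 4329*1/194 = -3017*1/3609 - 4329/194 = -3017/3609 - 4329/194 = -16208659/700146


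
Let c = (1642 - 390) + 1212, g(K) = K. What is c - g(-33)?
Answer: 2497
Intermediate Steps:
c = 2464 (c = 1252 + 1212 = 2464)
c - g(-33) = 2464 - 1*(-33) = 2464 + 33 = 2497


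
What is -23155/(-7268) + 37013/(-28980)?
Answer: 2184899/1144710 ≈ 1.9087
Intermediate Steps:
-23155/(-7268) + 37013/(-28980) = -23155*(-1/7268) + 37013*(-1/28980) = 23155/7268 - 37013/28980 = 2184899/1144710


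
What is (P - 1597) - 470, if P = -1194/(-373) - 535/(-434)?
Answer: -333892343/161882 ≈ -2062.6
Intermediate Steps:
P = 717751/161882 (P = -1194*(-1/373) - 535*(-1/434) = 1194/373 + 535/434 = 717751/161882 ≈ 4.4338)
(P - 1597) - 470 = (717751/161882 - 1597) - 470 = -257807803/161882 - 470 = -333892343/161882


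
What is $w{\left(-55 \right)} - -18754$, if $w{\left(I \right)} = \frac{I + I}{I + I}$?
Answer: $18755$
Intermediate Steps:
$w{\left(I \right)} = 1$ ($w{\left(I \right)} = \frac{2 I}{2 I} = 2 I \frac{1}{2 I} = 1$)
$w{\left(-55 \right)} - -18754 = 1 - -18754 = 1 + 18754 = 18755$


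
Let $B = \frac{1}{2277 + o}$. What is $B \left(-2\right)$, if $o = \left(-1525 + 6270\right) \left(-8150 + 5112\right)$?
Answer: $\frac{2}{14413033} \approx 1.3876 \cdot 10^{-7}$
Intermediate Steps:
$o = -14415310$ ($o = 4745 \left(-3038\right) = -14415310$)
$B = - \frac{1}{14413033}$ ($B = \frac{1}{2277 - 14415310} = \frac{1}{-14413033} = - \frac{1}{14413033} \approx -6.9382 \cdot 10^{-8}$)
$B \left(-2\right) = \left(- \frac{1}{14413033}\right) \left(-2\right) = \frac{2}{14413033}$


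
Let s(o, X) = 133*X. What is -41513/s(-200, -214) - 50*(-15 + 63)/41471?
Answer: 1653276823/1180347602 ≈ 1.4007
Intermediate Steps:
-41513/s(-200, -214) - 50*(-15 + 63)/41471 = -41513/(133*(-214)) - 50*(-15 + 63)/41471 = -41513/(-28462) - 50*48*(1/41471) = -41513*(-1/28462) - 2400*1/41471 = 41513/28462 - 2400/41471 = 1653276823/1180347602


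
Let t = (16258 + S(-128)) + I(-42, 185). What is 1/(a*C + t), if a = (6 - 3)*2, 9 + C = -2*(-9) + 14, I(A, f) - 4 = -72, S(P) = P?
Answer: 1/16200 ≈ 6.1728e-5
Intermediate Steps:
I(A, f) = -68 (I(A, f) = 4 - 72 = -68)
C = 23 (C = -9 + (-2*(-9) + 14) = -9 + (18 + 14) = -9 + 32 = 23)
a = 6 (a = 3*2 = 6)
t = 16062 (t = (16258 - 128) - 68 = 16130 - 68 = 16062)
1/(a*C + t) = 1/(6*23 + 16062) = 1/(138 + 16062) = 1/16200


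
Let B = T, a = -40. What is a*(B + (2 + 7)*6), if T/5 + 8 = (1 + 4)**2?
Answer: -5560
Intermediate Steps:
T = 85 (T = -40 + 5*(1 + 4)**2 = -40 + 5*5**2 = -40 + 5*25 = -40 + 125 = 85)
B = 85
a*(B + (2 + 7)*6) = -40*(85 + (2 + 7)*6) = -40*(85 + 9*6) = -40*(85 + 54) = -40*139 = -5560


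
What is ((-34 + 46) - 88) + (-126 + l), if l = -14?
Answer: -216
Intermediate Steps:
((-34 + 46) - 88) + (-126 + l) = ((-34 + 46) - 88) + (-126 - 14) = (12 - 88) - 140 = -76 - 140 = -216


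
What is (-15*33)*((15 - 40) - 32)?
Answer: 28215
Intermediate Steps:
(-15*33)*((15 - 40) - 32) = -495*(-25 - 32) = -495*(-57) = 28215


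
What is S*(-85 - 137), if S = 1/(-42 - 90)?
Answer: 37/22 ≈ 1.6818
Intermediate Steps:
S = -1/132 (S = 1/(-132) = -1/132 ≈ -0.0075758)
S*(-85 - 137) = -(-85 - 137)/132 = -1/132*(-222) = 37/22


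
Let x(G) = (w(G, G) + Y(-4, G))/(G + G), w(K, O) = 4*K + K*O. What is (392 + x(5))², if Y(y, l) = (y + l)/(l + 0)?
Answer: 98267569/625 ≈ 1.5723e+5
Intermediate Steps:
Y(y, l) = (l + y)/l
x(G) = (G*(4 + G) + (-4 + G)/G)/(2*G) (x(G) = (G*(4 + G) + (G - 4)/G)/(G + G) = (G*(4 + G) + (-4 + G)/G)/((2*G)) = (G*(4 + G) + (-4 + G)/G)*(1/(2*G)) = (G*(4 + G) + (-4 + G)/G)/(2*G))
(392 + x(5))² = (392 + (½)*(-4 + 5 + 5²*(4 + 5))/5²)² = (392 + (½)*(1/25)*(-4 + 5 + 25*9))² = (392 + (½)*(1/25)*(-4 + 5 + 225))² = (392 + (½)*(1/25)*226)² = (392 + 113/25)² = (9913/25)² = 98267569/625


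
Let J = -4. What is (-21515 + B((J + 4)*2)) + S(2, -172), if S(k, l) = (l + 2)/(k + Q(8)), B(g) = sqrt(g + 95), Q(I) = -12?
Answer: -21498 + sqrt(95) ≈ -21488.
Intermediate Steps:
B(g) = sqrt(95 + g)
S(k, l) = (2 + l)/(-12 + k) (S(k, l) = (l + 2)/(k - 12) = (2 + l)/(-12 + k))
(-21515 + B((J + 4)*2)) + S(2, -172) = (-21515 + sqrt(95 + (-4 + 4)*2)) + (2 - 172)/(-12 + 2) = (-21515 + sqrt(95 + 0*2)) - 170/(-10) = (-21515 + sqrt(95 + 0)) - 1/10*(-170) = (-21515 + sqrt(95)) + 17 = -21498 + sqrt(95)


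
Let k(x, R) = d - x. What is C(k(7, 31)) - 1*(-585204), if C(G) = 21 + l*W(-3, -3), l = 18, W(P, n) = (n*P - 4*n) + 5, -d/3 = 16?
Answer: 585693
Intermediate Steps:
d = -48 (d = -3*16 = -48)
W(P, n) = 5 - 4*n + P*n (W(P, n) = (P*n - 4*n) + 5 = (-4*n + P*n) + 5 = 5 - 4*n + P*n)
k(x, R) = -48 - x
C(G) = 489 (C(G) = 21 + 18*(5 - 4*(-3) - 3*(-3)) = 21 + 18*(5 + 12 + 9) = 21 + 18*26 = 21 + 468 = 489)
C(k(7, 31)) - 1*(-585204) = 489 - 1*(-585204) = 489 + 585204 = 585693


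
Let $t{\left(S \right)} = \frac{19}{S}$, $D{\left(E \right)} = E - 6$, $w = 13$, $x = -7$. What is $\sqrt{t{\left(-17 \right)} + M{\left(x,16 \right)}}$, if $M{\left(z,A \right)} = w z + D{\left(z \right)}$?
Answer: $\frac{i \sqrt{30379}}{17} \approx 10.253 i$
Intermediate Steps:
$D{\left(E \right)} = -6 + E$ ($D{\left(E \right)} = E - 6 = -6 + E$)
$M{\left(z,A \right)} = -6 + 14 z$ ($M{\left(z,A \right)} = 13 z + \left(-6 + z\right) = -6 + 14 z$)
$\sqrt{t{\left(-17 \right)} + M{\left(x,16 \right)}} = \sqrt{\frac{19}{-17} + \left(-6 + 14 \left(-7\right)\right)} = \sqrt{19 \left(- \frac{1}{17}\right) - 104} = \sqrt{- \frac{19}{17} - 104} = \sqrt{- \frac{1787}{17}} = \frac{i \sqrt{30379}}{17}$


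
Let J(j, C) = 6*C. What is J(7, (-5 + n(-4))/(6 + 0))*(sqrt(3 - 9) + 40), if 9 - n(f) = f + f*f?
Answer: -320 - 8*I*sqrt(6) ≈ -320.0 - 19.596*I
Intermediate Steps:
n(f) = 9 - f - f**2 (n(f) = 9 - (f + f*f) = 9 - (f + f**2) = 9 + (-f - f**2) = 9 - f - f**2)
J(7, (-5 + n(-4))/(6 + 0))*(sqrt(3 - 9) + 40) = (6*((-5 + (9 - 1*(-4) - 1*(-4)**2))/(6 + 0)))*(sqrt(3 - 9) + 40) = (6*((-5 + (9 + 4 - 1*16))/6))*(sqrt(-6) + 40) = (6*((-5 + (9 + 4 - 16))*(1/6)))*(I*sqrt(6) + 40) = (6*((-5 - 3)*(1/6)))*(40 + I*sqrt(6)) = (6*(-8*1/6))*(40 + I*sqrt(6)) = (6*(-4/3))*(40 + I*sqrt(6)) = -8*(40 + I*sqrt(6)) = -320 - 8*I*sqrt(6)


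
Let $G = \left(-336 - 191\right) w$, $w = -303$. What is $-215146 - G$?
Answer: $-374827$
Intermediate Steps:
$G = 159681$ ($G = \left(-336 - 191\right) \left(-303\right) = \left(-527\right) \left(-303\right) = 159681$)
$-215146 - G = -215146 - 159681 = -374827$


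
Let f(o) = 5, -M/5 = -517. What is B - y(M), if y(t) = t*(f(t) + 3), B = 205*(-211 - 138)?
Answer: -92225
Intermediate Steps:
M = 2585 (M = -5*(-517) = 2585)
B = -71545 (B = 205*(-349) = -71545)
y(t) = 8*t (y(t) = t*(5 + 3) = t*8 = 8*t)
B - y(M) = -71545 - 8*2585 = -71545 - 1*20680 = -71545 - 20680 = -92225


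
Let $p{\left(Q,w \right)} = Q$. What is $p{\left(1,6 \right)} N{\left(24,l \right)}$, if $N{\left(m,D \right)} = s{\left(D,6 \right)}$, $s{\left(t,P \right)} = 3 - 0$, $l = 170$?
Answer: $3$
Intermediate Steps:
$s{\left(t,P \right)} = 3$ ($s{\left(t,P \right)} = 3 + 0 = 3$)
$N{\left(m,D \right)} = 3$
$p{\left(1,6 \right)} N{\left(24,l \right)} = 1 \cdot 3 = 3$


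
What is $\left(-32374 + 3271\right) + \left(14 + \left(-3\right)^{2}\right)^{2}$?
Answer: $-28574$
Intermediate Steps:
$\left(-32374 + 3271\right) + \left(14 + \left(-3\right)^{2}\right)^{2} = -29103 + \left(14 + 9\right)^{2} = -29103 + 23^{2} = -29103 + 529 = -28574$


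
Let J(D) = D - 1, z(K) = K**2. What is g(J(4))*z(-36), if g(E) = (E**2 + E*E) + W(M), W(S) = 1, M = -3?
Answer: 24624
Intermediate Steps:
J(D) = -1 + D
g(E) = 1 + 2*E**2 (g(E) = (E**2 + E*E) + 1 = (E**2 + E**2) + 1 = 2*E**2 + 1 = 1 + 2*E**2)
g(J(4))*z(-36) = (1 + 2*(-1 + 4)**2)*(-36)**2 = (1 + 2*3**2)*1296 = (1 + 2*9)*1296 = (1 + 18)*1296 = 19*1296 = 24624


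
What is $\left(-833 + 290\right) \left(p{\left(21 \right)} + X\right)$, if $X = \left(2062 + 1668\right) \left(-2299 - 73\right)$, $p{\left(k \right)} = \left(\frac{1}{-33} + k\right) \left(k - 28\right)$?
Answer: $\frac{52847352644}{11} \approx 4.8043 \cdot 10^{9}$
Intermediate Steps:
$p{\left(k \right)} = \left(-28 + k\right) \left(- \frac{1}{33} + k\right)$ ($p{\left(k \right)} = \left(- \frac{1}{33} + k\right) \left(-28 + k\right) = \left(-28 + k\right) \left(- \frac{1}{33} + k\right)$)
$X = -8847560$ ($X = 3730 \left(-2372\right) = -8847560$)
$\left(-833 + 290\right) \left(p{\left(21 \right)} + X\right) = \left(-833 + 290\right) \left(\left(\frac{28}{33} + 21^{2} - \frac{6475}{11}\right) - 8847560\right) = - 543 \left(\left(\frac{28}{33} + 441 - \frac{6475}{11}\right) - 8847560\right) = - 543 \left(- \frac{4844}{33} - 8847560\right) = \left(-543\right) \left(- \frac{291974324}{33}\right) = \frac{52847352644}{11}$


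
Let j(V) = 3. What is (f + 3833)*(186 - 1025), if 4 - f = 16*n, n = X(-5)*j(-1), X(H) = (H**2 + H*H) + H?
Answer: -1407003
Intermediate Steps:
X(H) = H + 2*H**2 (X(H) = (H**2 + H**2) + H = 2*H**2 + H = H + 2*H**2)
n = 135 (n = -5*(1 + 2*(-5))*3 = -5*(1 - 10)*3 = -5*(-9)*3 = 45*3 = 135)
f = -2156 (f = 4 - 16*135 = 4 - 1*2160 = 4 - 2160 = -2156)
(f + 3833)*(186 - 1025) = (-2156 + 3833)*(186 - 1025) = 1677*(-839) = -1407003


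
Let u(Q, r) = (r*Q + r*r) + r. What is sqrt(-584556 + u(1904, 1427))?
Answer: 4*sqrt(260638) ≈ 2042.1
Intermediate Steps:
u(Q, r) = r + r**2 + Q*r (u(Q, r) = (Q*r + r**2) + r = (r**2 + Q*r) + r = r + r**2 + Q*r)
sqrt(-584556 + u(1904, 1427)) = sqrt(-584556 + 1427*(1 + 1904 + 1427)) = sqrt(-584556 + 1427*3332) = sqrt(-584556 + 4754764) = sqrt(4170208) = 4*sqrt(260638)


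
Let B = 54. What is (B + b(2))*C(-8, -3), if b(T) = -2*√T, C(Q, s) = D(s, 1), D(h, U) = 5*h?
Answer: -810 + 30*√2 ≈ -767.57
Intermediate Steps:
C(Q, s) = 5*s
(B + b(2))*C(-8, -3) = (54 - 2*√2)*(5*(-3)) = (54 - 2*√2)*(-15) = -810 + 30*√2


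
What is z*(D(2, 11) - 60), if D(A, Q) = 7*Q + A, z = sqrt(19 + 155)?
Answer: 19*sqrt(174) ≈ 250.63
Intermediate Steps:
z = sqrt(174) ≈ 13.191
D(A, Q) = A + 7*Q
z*(D(2, 11) - 60) = sqrt(174)*((2 + 7*11) - 60) = sqrt(174)*((2 + 77) - 60) = sqrt(174)*(79 - 60) = sqrt(174)*19 = 19*sqrt(174)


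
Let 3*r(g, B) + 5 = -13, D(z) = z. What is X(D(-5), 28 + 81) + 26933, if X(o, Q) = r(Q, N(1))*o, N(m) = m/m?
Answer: 26963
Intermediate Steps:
N(m) = 1
r(g, B) = -6 (r(g, B) = -5/3 + (⅓)*(-13) = -5/3 - 13/3 = -6)
X(o, Q) = -6*o
X(D(-5), 28 + 81) + 26933 = -6*(-5) + 26933 = 30 + 26933 = 26963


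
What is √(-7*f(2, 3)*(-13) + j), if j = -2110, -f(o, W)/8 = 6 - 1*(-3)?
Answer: I*√8662 ≈ 93.07*I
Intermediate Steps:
f(o, W) = -72 (f(o, W) = -8*(6 - 1*(-3)) = -8*(6 + 3) = -8*9 = -72)
√(-7*f(2, 3)*(-13) + j) = √(-7*(-72)*(-13) - 2110) = √(504*(-13) - 2110) = √(-6552 - 2110) = √(-8662) = I*√8662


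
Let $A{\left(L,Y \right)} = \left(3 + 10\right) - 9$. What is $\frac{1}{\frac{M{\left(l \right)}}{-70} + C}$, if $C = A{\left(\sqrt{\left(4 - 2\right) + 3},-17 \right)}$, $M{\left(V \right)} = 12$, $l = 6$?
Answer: $\frac{35}{134} \approx 0.26119$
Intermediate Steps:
$A{\left(L,Y \right)} = 4$ ($A{\left(L,Y \right)} = 13 - 9 = 4$)
$C = 4$
$\frac{1}{\frac{M{\left(l \right)}}{-70} + C} = \frac{1}{\frac{12}{-70} + 4} = \frac{1}{12 \left(- \frac{1}{70}\right) + 4} = \frac{1}{- \frac{6}{35} + 4} = \frac{1}{\frac{134}{35}} = \frac{35}{134}$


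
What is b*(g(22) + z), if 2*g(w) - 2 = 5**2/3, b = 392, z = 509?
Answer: 604660/3 ≈ 2.0155e+5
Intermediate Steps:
g(w) = 31/6 (g(w) = 1 + (5**2/3)/2 = 1 + (25*(1/3))/2 = 1 + (1/2)*(25/3) = 1 + 25/6 = 31/6)
b*(g(22) + z) = 392*(31/6 + 509) = 392*(3085/6) = 604660/3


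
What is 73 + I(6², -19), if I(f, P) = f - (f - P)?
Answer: 54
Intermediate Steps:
I(f, P) = P (I(f, P) = f + (P - f) = P)
73 + I(6², -19) = 73 - 19 = 54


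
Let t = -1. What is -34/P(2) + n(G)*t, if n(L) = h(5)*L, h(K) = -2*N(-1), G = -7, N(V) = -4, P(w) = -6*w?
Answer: 353/6 ≈ 58.833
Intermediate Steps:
h(K) = 8 (h(K) = -2*(-4) = 8)
n(L) = 8*L
-34/P(2) + n(G)*t = -34/((-6*2)) + (8*(-7))*(-1) = -34/(-12) - 56*(-1) = -34*(-1/12) + 56 = 17/6 + 56 = 353/6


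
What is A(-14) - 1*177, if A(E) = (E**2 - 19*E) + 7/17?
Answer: 4852/17 ≈ 285.41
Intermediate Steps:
A(E) = 7/17 + E**2 - 19*E (A(E) = (E**2 - 19*E) + 7*(1/17) = (E**2 - 19*E) + 7/17 = 7/17 + E**2 - 19*E)
A(-14) - 1*177 = (7/17 + (-14)**2 - 19*(-14)) - 1*177 = (7/17 + 196 + 266) - 177 = 7861/17 - 177 = 4852/17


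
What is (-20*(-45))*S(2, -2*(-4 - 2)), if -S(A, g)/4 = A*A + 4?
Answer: -28800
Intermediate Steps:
S(A, g) = -16 - 4*A² (S(A, g) = -4*(A*A + 4) = -4*(A² + 4) = -4*(4 + A²) = -16 - 4*A²)
(-20*(-45))*S(2, -2*(-4 - 2)) = (-20*(-45))*(-16 - 4*2²) = 900*(-16 - 4*4) = 900*(-16 - 16) = 900*(-32) = -28800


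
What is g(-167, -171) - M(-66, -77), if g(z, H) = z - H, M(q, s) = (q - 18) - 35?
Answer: 123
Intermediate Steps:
M(q, s) = -53 + q (M(q, s) = (-18 + q) - 35 = -53 + q)
g(-167, -171) - M(-66, -77) = (-167 - 1*(-171)) - (-53 - 66) = (-167 + 171) - 1*(-119) = 4 + 119 = 123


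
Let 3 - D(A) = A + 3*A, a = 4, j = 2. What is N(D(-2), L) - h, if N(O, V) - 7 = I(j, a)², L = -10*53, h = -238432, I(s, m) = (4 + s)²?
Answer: 239735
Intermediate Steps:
D(A) = 3 - 4*A (D(A) = 3 - (A + 3*A) = 3 - 4*A)
L = -530
N(O, V) = 1303 (N(O, V) = 7 + ((4 + 2)²)² = 7 + (6²)² = 7 + 36² = 7 + 1296 = 1303)
N(D(-2), L) - h = 1303 - 1*(-238432) = 1303 + 238432 = 239735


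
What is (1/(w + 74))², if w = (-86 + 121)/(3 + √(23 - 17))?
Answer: 9/(327 - 35*√6)² ≈ 0.00015461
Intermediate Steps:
w = 35/(3 + √6) ≈ 6.4226
(1/(w + 74))² = (1/((35 - 35*√6/3) + 74))² = (1/(109 - 35*√6/3))² = (109 - 35*√6/3)⁻²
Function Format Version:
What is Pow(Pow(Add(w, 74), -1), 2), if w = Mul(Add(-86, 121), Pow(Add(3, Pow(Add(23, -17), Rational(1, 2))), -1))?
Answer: Mul(9, Pow(Add(327, Mul(-35, Pow(6, Rational(1, 2)))), -2)) ≈ 0.00015461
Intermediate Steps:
w = Mul(35, Pow(Add(3, Pow(6, Rational(1, 2))), -1)) ≈ 6.4226
Pow(Pow(Add(w, 74), -1), 2) = Pow(Pow(Add(Add(35, Mul(Rational(-35, 3), Pow(6, Rational(1, 2)))), 74), -1), 2) = Pow(Pow(Add(109, Mul(Rational(-35, 3), Pow(6, Rational(1, 2)))), -1), 2) = Pow(Add(109, Mul(Rational(-35, 3), Pow(6, Rational(1, 2)))), -2)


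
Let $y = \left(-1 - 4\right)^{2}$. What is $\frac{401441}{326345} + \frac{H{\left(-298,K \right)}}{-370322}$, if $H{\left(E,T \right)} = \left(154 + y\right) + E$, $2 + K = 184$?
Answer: $\frac{148701269057}{120852733090} \approx 1.2304$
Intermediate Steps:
$K = 182$ ($K = -2 + 184 = 182$)
$y = 25$ ($y = \left(-5\right)^{2} = 25$)
$H{\left(E,T \right)} = 179 + E$ ($H{\left(E,T \right)} = \left(154 + 25\right) + E = 179 + E$)
$\frac{401441}{326345} + \frac{H{\left(-298,K \right)}}{-370322} = \frac{401441}{326345} + \frac{179 - 298}{-370322} = 401441 \cdot \frac{1}{326345} - - \frac{119}{370322} = \frac{401441}{326345} + \frac{119}{370322} = \frac{148701269057}{120852733090}$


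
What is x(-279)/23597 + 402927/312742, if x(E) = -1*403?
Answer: 9381833393/7379772974 ≈ 1.2713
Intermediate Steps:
x(E) = -403
x(-279)/23597 + 402927/312742 = -403/23597 + 402927/312742 = 9381833393/7379772974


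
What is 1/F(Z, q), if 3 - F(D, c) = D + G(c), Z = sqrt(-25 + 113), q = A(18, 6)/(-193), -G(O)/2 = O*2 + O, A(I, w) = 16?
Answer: -93219/3044623 - 74498*sqrt(22)/3044623 ≈ -0.14539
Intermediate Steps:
G(O) = -6*O (G(O) = -2*(O*2 + O) = -2*(2*O + O) = -6*O)
q = -16/193 (q = 16/(-193) = 16*(-1/193) = -16/193 ≈ -0.082902)
Z = 2*sqrt(22) (Z = sqrt(88) = 2*sqrt(22) ≈ 9.3808)
F(D, c) = 3 - D + 6*c (F(D, c) = 3 - (D - 6*c) = 3 + (-D + 6*c) = 3 - D + 6*c)
1/F(Z, q) = 1/(3 - 2*sqrt(22) + 6*(-16/193)) = 1/(3 - 2*sqrt(22) - 96/193) = 1/(483/193 - 2*sqrt(22))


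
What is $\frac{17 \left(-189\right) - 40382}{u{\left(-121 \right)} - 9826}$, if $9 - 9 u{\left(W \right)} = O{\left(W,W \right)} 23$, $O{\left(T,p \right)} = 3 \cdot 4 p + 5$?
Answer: $\frac{392355}{55144} \approx 7.1151$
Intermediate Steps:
$O{\left(T,p \right)} = 5 + 12 p$ ($O{\left(T,p \right)} = 12 p + 5 = 5 + 12 p$)
$u{\left(W \right)} = - \frac{106}{9} - \frac{92 W}{3}$ ($u{\left(W \right)} = 1 - \frac{\left(5 + 12 W\right) 23}{9} = 1 - \frac{115 + 276 W}{9} = 1 - \left(\frac{115}{9} + \frac{92 W}{3}\right) = - \frac{106}{9} - \frac{92 W}{3}$)
$\frac{17 \left(-189\right) - 40382}{u{\left(-121 \right)} - 9826} = \frac{17 \left(-189\right) - 40382}{\left(- \frac{106}{9} - - \frac{11132}{3}\right) - 9826} = \frac{-3213 - 40382}{\left(- \frac{106}{9} + \frac{11132}{3}\right) - 9826} = - \frac{43595}{\frac{33290}{9} - 9826} = - \frac{43595}{- \frac{55144}{9}} = \left(-43595\right) \left(- \frac{9}{55144}\right) = \frac{392355}{55144}$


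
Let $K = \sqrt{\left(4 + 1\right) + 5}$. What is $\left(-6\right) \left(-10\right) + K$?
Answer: $60 + \sqrt{10} \approx 63.162$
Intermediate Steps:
$K = \sqrt{10}$ ($K = \sqrt{5 + 5} = \sqrt{10} \approx 3.1623$)
$\left(-6\right) \left(-10\right) + K = \left(-6\right) \left(-10\right) + \sqrt{10} = 60 + \sqrt{10}$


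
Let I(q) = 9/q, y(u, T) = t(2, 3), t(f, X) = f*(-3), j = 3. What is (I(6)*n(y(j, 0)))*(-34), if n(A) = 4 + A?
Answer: 102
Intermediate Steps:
t(f, X) = -3*f
y(u, T) = -6 (y(u, T) = -3*2 = -6)
(I(6)*n(y(j, 0)))*(-34) = ((9/6)*(4 - 6))*(-34) = ((9*(⅙))*(-2))*(-34) = ((3/2)*(-2))*(-34) = -3*(-34) = 102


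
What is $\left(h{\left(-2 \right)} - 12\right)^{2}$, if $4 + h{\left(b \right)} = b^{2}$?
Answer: $144$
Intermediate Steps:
$h{\left(b \right)} = -4 + b^{2}$
$\left(h{\left(-2 \right)} - 12\right)^{2} = \left(\left(-4 + \left(-2\right)^{2}\right) - 12\right)^{2} = \left(\left(-4 + 4\right) - 12\right)^{2} = \left(0 - 12\right)^{2} = \left(-12\right)^{2} = 144$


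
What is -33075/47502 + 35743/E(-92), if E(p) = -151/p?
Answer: 2479341149/113854 ≈ 21777.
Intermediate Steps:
-33075/47502 + 35743/E(-92) = -33075/47502 + 35743/((-151/(-92))) = -33075*1/47502 + 35743/((-151*(-1/92))) = -525/754 + 35743/(151/92) = -525/754 + 35743*(92/151) = -525/754 + 3288356/151 = 2479341149/113854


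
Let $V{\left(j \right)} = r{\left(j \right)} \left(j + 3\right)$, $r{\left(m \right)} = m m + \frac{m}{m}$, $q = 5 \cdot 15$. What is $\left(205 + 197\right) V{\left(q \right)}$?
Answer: $176408856$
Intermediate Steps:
$q = 75$
$r{\left(m \right)} = 1 + m^{2}$ ($r{\left(m \right)} = m^{2} + 1 = 1 + m^{2}$)
$V{\left(j \right)} = \left(1 + j^{2}\right) \left(3 + j\right)$ ($V{\left(j \right)} = \left(1 + j^{2}\right) \left(j + 3\right) = \left(1 + j^{2}\right) \left(3 + j\right)$)
$\left(205 + 197\right) V{\left(q \right)} = \left(205 + 197\right) \left(1 + 75^{2}\right) \left(3 + 75\right) = 402 \left(1 + 5625\right) 78 = 402 \cdot 5626 \cdot 78 = 402 \cdot 438828 = 176408856$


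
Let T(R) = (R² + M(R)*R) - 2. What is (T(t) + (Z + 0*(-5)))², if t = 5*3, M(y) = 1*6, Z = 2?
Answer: 99225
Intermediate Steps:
M(y) = 6
t = 15
T(R) = -2 + R² + 6*R (T(R) = (R² + 6*R) - 2 = -2 + R² + 6*R)
(T(t) + (Z + 0*(-5)))² = ((-2 + 15² + 6*15) + (2 + 0*(-5)))² = ((-2 + 225 + 90) + (2 + 0))² = (313 + 2)² = 315² = 99225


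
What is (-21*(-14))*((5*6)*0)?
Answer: 0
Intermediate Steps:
(-21*(-14))*((5*6)*0) = 294*(30*0) = 294*0 = 0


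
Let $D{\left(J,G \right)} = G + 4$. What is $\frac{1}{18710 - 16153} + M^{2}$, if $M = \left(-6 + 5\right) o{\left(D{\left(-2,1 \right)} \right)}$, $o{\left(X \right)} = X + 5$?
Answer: $\frac{255701}{2557} \approx 100.0$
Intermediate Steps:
$D{\left(J,G \right)} = 4 + G$
$o{\left(X \right)} = 5 + X$
$M = -10$ ($M = \left(-6 + 5\right) \left(5 + \left(4 + 1\right)\right) = - (5 + 5) = \left(-1\right) 10 = -10$)
$\frac{1}{18710 - 16153} + M^{2} = \frac{1}{18710 - 16153} + \left(-10\right)^{2} = \frac{1}{2557} + 100 = \frac{255701}{2557}$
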